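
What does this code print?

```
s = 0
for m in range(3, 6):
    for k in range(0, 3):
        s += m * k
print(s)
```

m=3,k=0: s = 0+0 = 0
m=3,k=1: s = 0+3 = 3
m=3,k=2: s = 3+6 = 9
m=4,k=0: s = 9+0 = 9
m=4,k=1: s = 9+4 = 13
m=4,k=2: s = 13+8 = 21
m=5,k=0: s = 21+0 = 21
m=5,k=1: s = 21+5 = 26
m=5,k=2: s = 26+10 = 36

36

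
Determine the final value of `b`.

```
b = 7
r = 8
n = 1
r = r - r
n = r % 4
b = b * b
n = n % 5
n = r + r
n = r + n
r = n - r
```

r = 8-8 = 0
n = 0%4 = 0
b = 7*7 = 49
n = 0%5 = 0
n = 0+0 = 0
n = 0+0 = 0
r = 0-0 = 0

49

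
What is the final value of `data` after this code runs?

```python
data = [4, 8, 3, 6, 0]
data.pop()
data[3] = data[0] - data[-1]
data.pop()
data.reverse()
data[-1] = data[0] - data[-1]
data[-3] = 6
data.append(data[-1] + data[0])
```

[6, 8, -1, 5]

pop() removes 0 → [4, 8, 3, 6]
data[3] = data[0]-data[-1] = 4-6 = -2 → [4, 8, 3, -2]
pop() removes -2 → [4, 8, 3]
reverse → [3, 8, 4]
data[-1] = data[0]-data[-1] = 3-4 = -1 → [3, 8, -1]
data[-3] = 6 → [6, 8, -1]
append data[-1]+data[0] = (-1)+6 = 5 → [6, 8, -1, 5]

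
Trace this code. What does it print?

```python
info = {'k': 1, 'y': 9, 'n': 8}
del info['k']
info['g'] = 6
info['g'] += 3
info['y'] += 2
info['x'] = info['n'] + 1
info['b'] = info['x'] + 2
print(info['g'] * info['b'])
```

99

del 'k' → {'y': 9, 'n': 8}
info['g'] = 6 → {'y': 9, 'n': 8, 'g': 6}
info['g'] = 6+3 = 9 → {'y': 9, 'n': 8, 'g': 9}
info['y'] = 9+2 = 11 → {'y': 11, 'n': 8, 'g': 9}
info['x'] = info['n']+1 = 9 → {'y': 11, 'n': 8, 'g': 9, 'x': 9}
info['b'] = info['x']+2 = 11 → {'y': 11, 'n': 8, 'g': 9, 'x': 9, 'b': 11}
info['g']*info['b'] = 9*11 = 99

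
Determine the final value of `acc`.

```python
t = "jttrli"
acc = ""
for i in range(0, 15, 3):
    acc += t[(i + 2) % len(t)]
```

'titit'

i=0: add t[2]='t' → 't'
i=3: add t[5]='i' → 'ti'
i=6: add t[2]='t' → 'tit'
i=9: add t[5]='i' → 'titi'
i=12: add t[2]='t' → 'titit'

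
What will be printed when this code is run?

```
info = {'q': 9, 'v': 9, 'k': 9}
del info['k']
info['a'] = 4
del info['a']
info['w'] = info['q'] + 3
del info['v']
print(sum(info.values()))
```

21

del 'k' → {'q': 9, 'v': 9}
info['a'] = 4 → {'q': 9, 'v': 9, 'a': 4}
del 'a' → {'q': 9, 'v': 9}
info['w'] = info['q']+3 = 12 → {'q': 9, 'v': 9, 'w': 12}
del 'v' → {'q': 9, 'w': 12}
sum of values = 21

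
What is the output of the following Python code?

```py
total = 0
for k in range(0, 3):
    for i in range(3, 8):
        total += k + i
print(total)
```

90

k=0,i=3: total = 0+3 = 3
k=0,i=4: total = 3+4 = 7
k=0,i=5: total = 7+5 = 12
k=0,i=6: total = 12+6 = 18
k=0,i=7: total = 18+7 = 25
k=1,i=3: total = 25+4 = 29
k=1,i=4: total = 29+5 = 34
k=1,i=5: total = 34+6 = 40
k=1,i=6: total = 40+7 = 47
k=1,i=7: total = 47+8 = 55
k=2,i=3: total = 55+5 = 60
k=2,i=4: total = 60+6 = 66
k=2,i=5: total = 66+7 = 73
k=2,i=6: total = 73+8 = 81
k=2,i=7: total = 81+9 = 90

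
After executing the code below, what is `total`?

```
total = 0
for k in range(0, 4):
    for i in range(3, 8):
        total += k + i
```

130

k=0,i=3: total = 0+3 = 3
k=0,i=4: total = 3+4 = 7
k=0,i=5: total = 7+5 = 12
k=0,i=6: total = 12+6 = 18
k=0,i=7: total = 18+7 = 25
k=1,i=3: total = 25+4 = 29
k=1,i=4: total = 29+5 = 34
k=1,i=5: total = 34+6 = 40
k=1,i=6: total = 40+7 = 47
k=1,i=7: total = 47+8 = 55
k=2,i=3: total = 55+5 = 60
k=2,i=4: total = 60+6 = 66
k=2,i=5: total = 66+7 = 73
k=2,i=6: total = 73+8 = 81
k=2,i=7: total = 81+9 = 90
k=3,i=3: total = 90+6 = 96
k=3,i=4: total = 96+7 = 103
k=3,i=5: total = 103+8 = 111
k=3,i=6: total = 111+9 = 120
k=3,i=7: total = 120+10 = 130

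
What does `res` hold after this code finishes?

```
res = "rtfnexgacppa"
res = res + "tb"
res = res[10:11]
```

+ 'tb' → 'rtfnexgacppatb'
slice [10:11] → 'p'

'p'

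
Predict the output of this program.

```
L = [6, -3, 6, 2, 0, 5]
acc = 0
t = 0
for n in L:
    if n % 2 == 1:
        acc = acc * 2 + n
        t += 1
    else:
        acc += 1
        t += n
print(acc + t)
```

25

n=6: not odd, acc = 0+1 = 1; t=6
n=-3: odd, acc = 1*2+(-3) = -1; t=7
n=6: not odd, acc = (-1)+1 = 0; t=13
n=2: not odd, acc = 0+1 = 1; t=15
n=0: not odd, acc = 1+1 = 2; t=15
n=5: odd, acc = 2*2+5 = 9; t=16
acc+t = 9+16 = 25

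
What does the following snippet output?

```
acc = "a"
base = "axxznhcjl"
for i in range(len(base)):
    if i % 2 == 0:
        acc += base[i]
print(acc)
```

aaxncl

i=0: add 'a' → 'aa'
i=1: skip
i=2: add 'x' → 'aax'
i=3: skip
i=4: add 'n' → 'aaxn'
i=5: skip
i=6: add 'c' → 'aaxnc'
i=7: skip
i=8: add 'l' → 'aaxncl'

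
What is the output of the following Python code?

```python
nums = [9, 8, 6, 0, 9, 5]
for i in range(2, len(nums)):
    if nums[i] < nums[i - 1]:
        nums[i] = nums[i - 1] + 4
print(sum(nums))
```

89

i=2: 6<8, nums[2] = 8+4 = 12 → [9, 8, 12, 0, 9, 5]
i=3: 0<12, nums[3] = 12+4 = 16 → [9, 8, 12, 16, 9, 5]
i=4: 9<16, nums[4] = 16+4 = 20 → [9, 8, 12, 16, 20, 5]
i=5: 5<20, nums[5] = 20+4 = 24 → [9, 8, 12, 16, 20, 24]
sum = 89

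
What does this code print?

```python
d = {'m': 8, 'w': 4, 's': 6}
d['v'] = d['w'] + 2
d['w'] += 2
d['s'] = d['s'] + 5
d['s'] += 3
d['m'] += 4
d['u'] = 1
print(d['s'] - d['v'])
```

d['v'] = d['w']+2 = 6 → {'m': 8, 'w': 4, 's': 6, 'v': 6}
d['w'] = 4+2 = 6 → {'m': 8, 'w': 6, 's': 6, 'v': 6}
d['s'] = d['s']+5 = 11 → {'m': 8, 'w': 6, 's': 11, 'v': 6}
d['s'] = 11+3 = 14 → {'m': 8, 'w': 6, 's': 14, 'v': 6}
d['m'] = 8+4 = 12 → {'m': 12, 'w': 6, 's': 14, 'v': 6}
d['u'] = 1 → {'m': 12, 'w': 6, 's': 14, 'v': 6, 'u': 1}
d['s']-d['v'] = 14-6 = 8

8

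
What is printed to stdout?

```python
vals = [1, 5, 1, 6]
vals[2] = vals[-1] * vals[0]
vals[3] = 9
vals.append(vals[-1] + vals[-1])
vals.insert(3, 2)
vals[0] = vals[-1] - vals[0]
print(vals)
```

vals[2] = vals[-1]*vals[0] = 6*1 = 6 → [1, 5, 6, 6]
vals[3] = 9 → [1, 5, 6, 9]
append vals[-1]+vals[-1] = 9+9 = 18 → [1, 5, 6, 9, 18]
insert 2 at 3 → [1, 5, 6, 2, 9, 18]
vals[0] = vals[-1]-vals[0] = 18-1 = 17 → [17, 5, 6, 2, 9, 18]

[17, 5, 6, 2, 9, 18]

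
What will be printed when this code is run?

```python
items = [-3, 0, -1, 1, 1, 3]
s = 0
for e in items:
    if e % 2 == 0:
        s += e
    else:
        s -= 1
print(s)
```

e=-3: not even, s = 0-1 = -1
e=0: even, s = (-1)+0 = -1
e=-1: not even, s = (-1)-1 = -2
e=1: not even, s = (-2)-1 = -3
e=1: not even, s = (-3)-1 = -4
e=3: not even, s = (-4)-1 = -5

-5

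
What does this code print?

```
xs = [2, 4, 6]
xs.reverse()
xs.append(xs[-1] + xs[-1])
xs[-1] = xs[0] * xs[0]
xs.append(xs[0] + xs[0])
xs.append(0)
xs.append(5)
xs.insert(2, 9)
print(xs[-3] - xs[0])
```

reverse → [6, 4, 2]
append xs[-1]+xs[-1] = 2+2 = 4 → [6, 4, 2, 4]
xs[-1] = xs[0]*xs[0] = 6*6 = 36 → [6, 4, 2, 36]
append xs[0]+xs[0] = 6+6 = 12 → [6, 4, 2, 36, 12]
append 0 → [6, 4, 2, 36, 12, 0]
append 5 → [6, 4, 2, 36, 12, 0, 5]
insert 9 at 2 → [6, 4, 9, 2, 36, 12, 0, 5]
xs[-3]-xs[0] = 12-6 = 6

6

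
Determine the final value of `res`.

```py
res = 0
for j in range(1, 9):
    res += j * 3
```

108

j=1: res = 0+1*3 = 3
j=2: res = 3+2*3 = 9
j=3: res = 9+3*3 = 18
j=4: res = 18+4*3 = 30
j=5: res = 30+5*3 = 45
j=6: res = 45+6*3 = 63
j=7: res = 63+7*3 = 84
j=8: res = 84+8*3 = 108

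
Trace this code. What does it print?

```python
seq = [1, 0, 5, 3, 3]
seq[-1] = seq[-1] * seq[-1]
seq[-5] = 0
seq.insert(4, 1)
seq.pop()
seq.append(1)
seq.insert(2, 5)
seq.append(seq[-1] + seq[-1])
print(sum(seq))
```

seq[-1] = seq[-1]*seq[-1] = 3*3 = 9 → [1, 0, 5, 3, 9]
seq[-5] = 0 → [0, 0, 5, 3, 9]
insert 1 at 4 → [0, 0, 5, 3, 1, 9]
pop() removes 9 → [0, 0, 5, 3, 1]
append 1 → [0, 0, 5, 3, 1, 1]
insert 5 at 2 → [0, 0, 5, 5, 3, 1, 1]
append seq[-1]+seq[-1] = 1+1 = 2 → [0, 0, 5, 5, 3, 1, 1, 2]
sum = 17

17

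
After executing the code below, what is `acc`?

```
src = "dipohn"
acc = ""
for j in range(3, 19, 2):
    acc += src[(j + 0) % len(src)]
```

'onionion'

j=3: add src[3]='o' → 'o'
j=5: add src[5]='n' → 'on'
j=7: add src[1]='i' → 'oni'
j=9: add src[3]='o' → 'onio'
j=11: add src[5]='n' → 'onion'
j=13: add src[1]='i' → 'onioni'
j=15: add src[3]='o' → 'onionio'
j=17: add src[5]='n' → 'onionion'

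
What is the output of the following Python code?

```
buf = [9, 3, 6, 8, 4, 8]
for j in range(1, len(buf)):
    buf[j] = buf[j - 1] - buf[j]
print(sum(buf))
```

-25

j=1: buf[1] = 9-3 = 6 → [9, 6, 6, 8, 4, 8]
j=2: buf[2] = 6-6 = 0 → [9, 6, 0, 8, 4, 8]
j=3: buf[3] = 0-8 = -8 → [9, 6, 0, -8, 4, 8]
j=4: buf[4] = (-8)-4 = -12 → [9, 6, 0, -8, -12, 8]
j=5: buf[5] = (-12)-8 = -20 → [9, 6, 0, -8, -12, -20]
sum = -25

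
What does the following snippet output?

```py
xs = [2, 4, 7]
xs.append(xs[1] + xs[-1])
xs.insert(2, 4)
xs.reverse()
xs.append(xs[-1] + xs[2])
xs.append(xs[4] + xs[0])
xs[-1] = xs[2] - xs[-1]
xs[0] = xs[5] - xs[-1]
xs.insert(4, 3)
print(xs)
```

append xs[1]+xs[-1] = 4+7 = 11 → [2, 4, 7, 11]
insert 4 at 2 → [2, 4, 4, 7, 11]
reverse → [11, 7, 4, 4, 2]
append xs[-1]+xs[2] = 2+4 = 6 → [11, 7, 4, 4, 2, 6]
append xs[4]+xs[0] = 2+11 = 13 → [11, 7, 4, 4, 2, 6, 13]
xs[-1] = xs[2]-xs[-1] = 4-13 = -9 → [11, 7, 4, 4, 2, 6, -9]
xs[0] = xs[5]-xs[-1] = 6-(-9) = 15 → [15, 7, 4, 4, 2, 6, -9]
insert 3 at 4 → [15, 7, 4, 4, 3, 2, 6, -9]

[15, 7, 4, 4, 3, 2, 6, -9]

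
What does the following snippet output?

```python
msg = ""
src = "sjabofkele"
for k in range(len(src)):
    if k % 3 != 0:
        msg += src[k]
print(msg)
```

jaofel

k=0: skip
k=1: add 'j' → 'j'
k=2: add 'a' → 'ja'
k=3: skip
k=4: add 'o' → 'jao'
k=5: add 'f' → 'jaof'
k=6: skip
k=7: add 'e' → 'jaofe'
k=8: add 'l' → 'jaofel'
k=9: skip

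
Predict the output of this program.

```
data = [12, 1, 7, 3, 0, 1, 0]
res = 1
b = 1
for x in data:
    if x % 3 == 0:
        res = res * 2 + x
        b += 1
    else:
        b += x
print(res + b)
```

138

x=12: %3==0, res = 1*2+12 = 14; b=2
x=1: not %3==0; b=3
x=7: not %3==0; b=10
x=3: %3==0, res = 14*2+3 = 31; b=11
x=0: %3==0, res = 31*2+0 = 62; b=12
x=1: not %3==0; b=13
x=0: %3==0, res = 62*2+0 = 124; b=14
res+b = 124+14 = 138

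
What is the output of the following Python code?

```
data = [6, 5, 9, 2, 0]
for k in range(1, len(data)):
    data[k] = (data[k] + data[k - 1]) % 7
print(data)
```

[6, 4, 6, 1, 1]

k=1: data[1] = (5+6)%7 = 4 → [6, 4, 9, 2, 0]
k=2: data[2] = (9+4)%7 = 6 → [6, 4, 6, 2, 0]
k=3: data[3] = (2+6)%7 = 1 → [6, 4, 6, 1, 0]
k=4: data[4] = (0+1)%7 = 1 → [6, 4, 6, 1, 1]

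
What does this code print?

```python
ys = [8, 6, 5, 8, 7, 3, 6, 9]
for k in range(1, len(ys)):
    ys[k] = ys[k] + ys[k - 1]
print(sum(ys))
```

k=1: ys[1] = 6+8 = 14 → [8, 14, 5, 8, 7, 3, 6, 9]
k=2: ys[2] = 5+14 = 19 → [8, 14, 19, 8, 7, 3, 6, 9]
k=3: ys[3] = 8+19 = 27 → [8, 14, 19, 27, 7, 3, 6, 9]
k=4: ys[4] = 7+27 = 34 → [8, 14, 19, 27, 34, 3, 6, 9]
k=5: ys[5] = 3+34 = 37 → [8, 14, 19, 27, 34, 37, 6, 9]
k=6: ys[6] = 6+37 = 43 → [8, 14, 19, 27, 34, 37, 43, 9]
k=7: ys[7] = 9+43 = 52 → [8, 14, 19, 27, 34, 37, 43, 52]
sum = 234

234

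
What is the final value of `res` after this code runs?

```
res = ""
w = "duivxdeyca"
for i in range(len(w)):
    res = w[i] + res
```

i=0: prepend 'd' → 'd'
i=1: prepend 'u' → 'ud'
i=2: prepend 'i' → 'iud'
i=3: prepend 'v' → 'viud'
i=4: prepend 'x' → 'xviud'
i=5: prepend 'd' → 'dxviud'
i=6: prepend 'e' → 'edxviud'
i=7: prepend 'y' → 'yedxviud'
i=8: prepend 'c' → 'cyedxviud'
i=9: prepend 'a' → 'acyedxviud'

'acyedxviud'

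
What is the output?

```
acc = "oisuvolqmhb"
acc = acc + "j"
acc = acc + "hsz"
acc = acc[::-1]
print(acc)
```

+ 'j' → 'oisuvolqmhbj'
+ 'hsz' → 'oisuvolqmhbjhsz'
reverse → 'zshjbhmqlovusio'

zshjbhmqlovusio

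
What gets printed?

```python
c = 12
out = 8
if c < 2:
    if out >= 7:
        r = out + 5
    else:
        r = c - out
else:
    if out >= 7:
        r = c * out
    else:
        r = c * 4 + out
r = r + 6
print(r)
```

102

c=12, out=8
c < 2 is False; out >= 7 is True
→ r = c * out = 96
r = 96+6 = 102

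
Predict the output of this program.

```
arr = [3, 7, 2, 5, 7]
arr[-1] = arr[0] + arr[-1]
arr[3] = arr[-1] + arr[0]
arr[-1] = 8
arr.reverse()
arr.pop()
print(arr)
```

[8, 13, 2, 7]

arr[-1] = arr[0]+arr[-1] = 3+7 = 10 → [3, 7, 2, 5, 10]
arr[3] = arr[-1]+arr[0] = 10+3 = 13 → [3, 7, 2, 13, 10]
arr[-1] = 8 → [3, 7, 2, 13, 8]
reverse → [8, 13, 2, 7, 3]
pop() removes 3 → [8, 13, 2, 7]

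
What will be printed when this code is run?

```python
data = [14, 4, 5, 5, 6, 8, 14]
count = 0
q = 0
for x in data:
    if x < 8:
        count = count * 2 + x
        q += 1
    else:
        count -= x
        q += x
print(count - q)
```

x=14: not <8, count = 0-14 = -14; q=14
x=4: <8, count = (-14)*2+4 = -24; q=15
x=5: <8, count = (-24)*2+5 = -43; q=16
x=5: <8, count = (-43)*2+5 = -81; q=17
x=6: <8, count = (-81)*2+6 = -156; q=18
x=8: not <8, count = (-156)-8 = -164; q=26
x=14: not <8, count = (-164)-14 = -178; q=40
count-q = (-178)-40 = -218

-218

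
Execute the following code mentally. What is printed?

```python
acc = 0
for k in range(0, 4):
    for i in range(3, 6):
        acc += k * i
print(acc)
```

72

k=0,i=3: acc = 0+0 = 0
k=0,i=4: acc = 0+0 = 0
k=0,i=5: acc = 0+0 = 0
k=1,i=3: acc = 0+3 = 3
k=1,i=4: acc = 3+4 = 7
k=1,i=5: acc = 7+5 = 12
k=2,i=3: acc = 12+6 = 18
k=2,i=4: acc = 18+8 = 26
k=2,i=5: acc = 26+10 = 36
k=3,i=3: acc = 36+9 = 45
k=3,i=4: acc = 45+12 = 57
k=3,i=5: acc = 57+15 = 72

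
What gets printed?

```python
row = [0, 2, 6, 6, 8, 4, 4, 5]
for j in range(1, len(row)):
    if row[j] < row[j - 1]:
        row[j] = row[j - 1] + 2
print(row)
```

j=1: 2>=0, unchanged → [0, 2, 6, 6, 8, 4, 4, 5]
j=2: 6>=2, unchanged → [0, 2, 6, 6, 8, 4, 4, 5]
j=3: 6>=6, unchanged → [0, 2, 6, 6, 8, 4, 4, 5]
j=4: 8>=6, unchanged → [0, 2, 6, 6, 8, 4, 4, 5]
j=5: 4<8, row[5] = 8+2 = 10 → [0, 2, 6, 6, 8, 10, 4, 5]
j=6: 4<10, row[6] = 10+2 = 12 → [0, 2, 6, 6, 8, 10, 12, 5]
j=7: 5<12, row[7] = 12+2 = 14 → [0, 2, 6, 6, 8, 10, 12, 14]

[0, 2, 6, 6, 8, 10, 12, 14]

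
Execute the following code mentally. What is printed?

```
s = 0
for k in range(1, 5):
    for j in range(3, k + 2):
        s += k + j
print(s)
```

k=2,j=3: s = 0+5 = 5
k=3,j=3: s = 5+6 = 11
k=3,j=4: s = 11+7 = 18
k=4,j=3: s = 18+7 = 25
k=4,j=4: s = 25+8 = 33
k=4,j=5: s = 33+9 = 42

42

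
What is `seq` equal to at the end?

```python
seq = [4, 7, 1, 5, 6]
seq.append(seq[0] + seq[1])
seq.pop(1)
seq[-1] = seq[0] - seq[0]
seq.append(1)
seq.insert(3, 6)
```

append seq[0]+seq[1] = 4+7 = 11 → [4, 7, 1, 5, 6, 11]
pop(1) removes 7 → [4, 1, 5, 6, 11]
seq[-1] = seq[0]-seq[0] = 4-4 = 0 → [4, 1, 5, 6, 0]
append 1 → [4, 1, 5, 6, 0, 1]
insert 6 at 3 → [4, 1, 5, 6, 6, 0, 1]

[4, 1, 5, 6, 6, 0, 1]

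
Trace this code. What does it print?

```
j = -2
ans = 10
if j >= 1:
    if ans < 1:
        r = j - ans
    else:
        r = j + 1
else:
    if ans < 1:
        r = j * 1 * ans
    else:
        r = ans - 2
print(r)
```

j=-2, ans=10
j >= 1 is False; ans < 1 is False
→ r = ans - 2 = 8

8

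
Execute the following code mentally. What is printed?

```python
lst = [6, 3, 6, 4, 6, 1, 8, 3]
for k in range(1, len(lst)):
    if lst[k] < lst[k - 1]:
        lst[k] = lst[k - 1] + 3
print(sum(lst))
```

132

k=1: 3<6, lst[1] = 6+3 = 9 → [6, 9, 6, 4, 6, 1, 8, 3]
k=2: 6<9, lst[2] = 9+3 = 12 → [6, 9, 12, 4, 6, 1, 8, 3]
k=3: 4<12, lst[3] = 12+3 = 15 → [6, 9, 12, 15, 6, 1, 8, 3]
k=4: 6<15, lst[4] = 15+3 = 18 → [6, 9, 12, 15, 18, 1, 8, 3]
k=5: 1<18, lst[5] = 18+3 = 21 → [6, 9, 12, 15, 18, 21, 8, 3]
k=6: 8<21, lst[6] = 21+3 = 24 → [6, 9, 12, 15, 18, 21, 24, 3]
k=7: 3<24, lst[7] = 24+3 = 27 → [6, 9, 12, 15, 18, 21, 24, 27]
sum = 132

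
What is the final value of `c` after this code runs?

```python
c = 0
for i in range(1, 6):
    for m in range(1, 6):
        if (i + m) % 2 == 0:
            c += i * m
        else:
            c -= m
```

81

i=1,m=1: even sum, c = 0+1 = 1
i=1,m=2: odd sum, c = 1-2 = -1
i=1,m=3: even sum, c = (-1)+3 = 2
i=1,m=4: odd sum, c = 2-4 = -2
i=1,m=5: even sum, c = (-2)+5 = 3
i=2,m=1: odd sum, c = 3-1 = 2
i=2,m=2: even sum, c = 2+4 = 6
i=2,m=3: odd sum, c = 6-3 = 3
i=2,m=4: even sum, c = 3+8 = 11
i=2,m=5: odd sum, c = 11-5 = 6
i=3,m=1: even sum, c = 6+3 = 9
i=3,m=2: odd sum, c = 9-2 = 7
i=3,m=3: even sum, c = 7+9 = 16
i=3,m=4: odd sum, c = 16-4 = 12
i=3,m=5: even sum, c = 12+15 = 27
i=4,m=1: odd sum, c = 27-1 = 26
i=4,m=2: even sum, c = 26+8 = 34
i=4,m=3: odd sum, c = 34-3 = 31
i=4,m=4: even sum, c = 31+16 = 47
i=4,m=5: odd sum, c = 47-5 = 42
i=5,m=1: even sum, c = 42+5 = 47
i=5,m=2: odd sum, c = 47-2 = 45
i=5,m=3: even sum, c = 45+15 = 60
i=5,m=4: odd sum, c = 60-4 = 56
i=5,m=5: even sum, c = 56+25 = 81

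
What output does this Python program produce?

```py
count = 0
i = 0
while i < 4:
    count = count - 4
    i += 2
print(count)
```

i=0: count = 0-4 = -4
i=2: count = (-4)-4 = -8

-8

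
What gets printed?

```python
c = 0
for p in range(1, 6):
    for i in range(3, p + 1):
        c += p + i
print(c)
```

p=3,i=3: c = 0+6 = 6
p=4,i=3: c = 6+7 = 13
p=4,i=4: c = 13+8 = 21
p=5,i=3: c = 21+8 = 29
p=5,i=4: c = 29+9 = 38
p=5,i=5: c = 38+10 = 48

48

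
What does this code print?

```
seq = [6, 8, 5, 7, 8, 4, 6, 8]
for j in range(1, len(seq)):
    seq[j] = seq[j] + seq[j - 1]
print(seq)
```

j=1: seq[1] = 8+6 = 14 → [6, 14, 5, 7, 8, 4, 6, 8]
j=2: seq[2] = 5+14 = 19 → [6, 14, 19, 7, 8, 4, 6, 8]
j=3: seq[3] = 7+19 = 26 → [6, 14, 19, 26, 8, 4, 6, 8]
j=4: seq[4] = 8+26 = 34 → [6, 14, 19, 26, 34, 4, 6, 8]
j=5: seq[5] = 4+34 = 38 → [6, 14, 19, 26, 34, 38, 6, 8]
j=6: seq[6] = 6+38 = 44 → [6, 14, 19, 26, 34, 38, 44, 8]
j=7: seq[7] = 8+44 = 52 → [6, 14, 19, 26, 34, 38, 44, 52]

[6, 14, 19, 26, 34, 38, 44, 52]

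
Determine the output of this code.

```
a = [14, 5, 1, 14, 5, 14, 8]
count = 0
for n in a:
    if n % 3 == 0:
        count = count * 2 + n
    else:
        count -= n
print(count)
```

n=14: not %3==0, count = 0-14 = -14
n=5: not %3==0, count = (-14)-5 = -19
n=1: not %3==0, count = (-19)-1 = -20
n=14: not %3==0, count = (-20)-14 = -34
n=5: not %3==0, count = (-34)-5 = -39
n=14: not %3==0, count = (-39)-14 = -53
n=8: not %3==0, count = (-53)-8 = -61

-61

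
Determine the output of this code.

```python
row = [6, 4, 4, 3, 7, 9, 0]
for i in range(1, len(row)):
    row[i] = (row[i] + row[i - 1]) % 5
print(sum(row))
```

i=1: row[1] = (4+6)%5 = 0 → [6, 0, 4, 3, 7, 9, 0]
i=2: row[2] = (4+0)%5 = 4 → [6, 0, 4, 3, 7, 9, 0]
i=3: row[3] = (3+4)%5 = 2 → [6, 0, 4, 2, 7, 9, 0]
i=4: row[4] = (7+2)%5 = 4 → [6, 0, 4, 2, 4, 9, 0]
i=5: row[5] = (9+4)%5 = 3 → [6, 0, 4, 2, 4, 3, 0]
i=6: row[6] = (0+3)%5 = 3 → [6, 0, 4, 2, 4, 3, 3]
sum = 22

22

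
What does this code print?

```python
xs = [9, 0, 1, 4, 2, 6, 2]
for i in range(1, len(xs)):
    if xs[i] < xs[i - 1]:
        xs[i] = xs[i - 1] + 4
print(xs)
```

i=1: 0<9, xs[1] = 9+4 = 13 → [9, 13, 1, 4, 2, 6, 2]
i=2: 1<13, xs[2] = 13+4 = 17 → [9, 13, 17, 4, 2, 6, 2]
i=3: 4<17, xs[3] = 17+4 = 21 → [9, 13, 17, 21, 2, 6, 2]
i=4: 2<21, xs[4] = 21+4 = 25 → [9, 13, 17, 21, 25, 6, 2]
i=5: 6<25, xs[5] = 25+4 = 29 → [9, 13, 17, 21, 25, 29, 2]
i=6: 2<29, xs[6] = 29+4 = 33 → [9, 13, 17, 21, 25, 29, 33]

[9, 13, 17, 21, 25, 29, 33]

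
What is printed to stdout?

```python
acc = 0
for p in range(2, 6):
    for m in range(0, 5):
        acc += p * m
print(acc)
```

p=2,m=0: acc = 0+0 = 0
p=2,m=1: acc = 0+2 = 2
p=2,m=2: acc = 2+4 = 6
p=2,m=3: acc = 6+6 = 12
p=2,m=4: acc = 12+8 = 20
p=3,m=0: acc = 20+0 = 20
p=3,m=1: acc = 20+3 = 23
p=3,m=2: acc = 23+6 = 29
p=3,m=3: acc = 29+9 = 38
p=3,m=4: acc = 38+12 = 50
p=4,m=0: acc = 50+0 = 50
p=4,m=1: acc = 50+4 = 54
p=4,m=2: acc = 54+8 = 62
p=4,m=3: acc = 62+12 = 74
p=4,m=4: acc = 74+16 = 90
p=5,m=0: acc = 90+0 = 90
p=5,m=1: acc = 90+5 = 95
p=5,m=2: acc = 95+10 = 105
p=5,m=3: acc = 105+15 = 120
p=5,m=4: acc = 120+20 = 140

140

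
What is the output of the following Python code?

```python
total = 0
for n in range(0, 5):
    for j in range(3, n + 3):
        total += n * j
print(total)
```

125

n=1,j=3: total = 0+3 = 3
n=2,j=3: total = 3+6 = 9
n=2,j=4: total = 9+8 = 17
n=3,j=3: total = 17+9 = 26
n=3,j=4: total = 26+12 = 38
n=3,j=5: total = 38+15 = 53
n=4,j=3: total = 53+12 = 65
n=4,j=4: total = 65+16 = 81
n=4,j=5: total = 81+20 = 101
n=4,j=6: total = 101+24 = 125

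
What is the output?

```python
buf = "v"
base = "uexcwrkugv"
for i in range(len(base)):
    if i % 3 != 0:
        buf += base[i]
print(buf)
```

vexwrug

i=0: skip
i=1: add 'e' → 've'
i=2: add 'x' → 'vex'
i=3: skip
i=4: add 'w' → 'vexw'
i=5: add 'r' → 'vexwr'
i=6: skip
i=7: add 'u' → 'vexwru'
i=8: add 'g' → 'vexwrug'
i=9: skip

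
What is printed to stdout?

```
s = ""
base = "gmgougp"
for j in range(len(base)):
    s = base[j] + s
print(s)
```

j=0: prepend 'g' → 'g'
j=1: prepend 'm' → 'mg'
j=2: prepend 'g' → 'gmg'
j=3: prepend 'o' → 'ogmg'
j=4: prepend 'u' → 'uogmg'
j=5: prepend 'g' → 'guogmg'
j=6: prepend 'p' → 'pguogmg'

pguogmg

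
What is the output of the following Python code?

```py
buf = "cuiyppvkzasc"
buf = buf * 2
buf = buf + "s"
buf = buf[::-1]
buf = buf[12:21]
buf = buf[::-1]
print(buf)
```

repeat ×2 → 'cuiyppvkzasccuiyppvkzasc'
+ 's' → 'cuiyppvkzasccuiyppvkzascs'
reverse → 'scsazkvppyiuccsazkvppyiuc'
slice [12:21] → 'ccsazkvpp'
reverse → 'ppvkzascc'

ppvkzascc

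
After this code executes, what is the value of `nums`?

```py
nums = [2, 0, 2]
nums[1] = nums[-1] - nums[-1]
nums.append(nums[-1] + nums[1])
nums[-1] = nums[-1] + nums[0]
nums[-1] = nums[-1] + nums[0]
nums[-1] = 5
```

nums[1] = nums[-1]-nums[-1] = 2-2 = 0 → [2, 0, 2]
append nums[-1]+nums[1] = 2+0 = 2 → [2, 0, 2, 2]
nums[-1] = nums[-1]+nums[0] = 2+2 = 4 → [2, 0, 2, 4]
nums[-1] = nums[-1]+nums[0] = 4+2 = 6 → [2, 0, 2, 6]
nums[-1] = 5 → [2, 0, 2, 5]

[2, 0, 2, 5]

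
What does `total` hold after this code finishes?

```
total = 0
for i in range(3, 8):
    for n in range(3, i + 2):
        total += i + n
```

205

i=3,n=3: total = 0+6 = 6
i=3,n=4: total = 6+7 = 13
i=4,n=3: total = 13+7 = 20
i=4,n=4: total = 20+8 = 28
i=4,n=5: total = 28+9 = 37
i=5,n=3: total = 37+8 = 45
i=5,n=4: total = 45+9 = 54
i=5,n=5: total = 54+10 = 64
i=5,n=6: total = 64+11 = 75
i=6,n=3: total = 75+9 = 84
i=6,n=4: total = 84+10 = 94
i=6,n=5: total = 94+11 = 105
i=6,n=6: total = 105+12 = 117
i=6,n=7: total = 117+13 = 130
i=7,n=3: total = 130+10 = 140
i=7,n=4: total = 140+11 = 151
i=7,n=5: total = 151+12 = 163
i=7,n=6: total = 163+13 = 176
i=7,n=7: total = 176+14 = 190
i=7,n=8: total = 190+15 = 205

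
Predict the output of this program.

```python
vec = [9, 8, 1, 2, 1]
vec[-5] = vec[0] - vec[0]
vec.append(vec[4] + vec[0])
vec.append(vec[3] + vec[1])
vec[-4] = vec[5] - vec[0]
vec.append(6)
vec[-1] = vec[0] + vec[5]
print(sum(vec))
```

23

vec[-5] = vec[0]-vec[0] = 9-9 = 0 → [0, 8, 1, 2, 1]
append vec[4]+vec[0] = 1+0 = 1 → [0, 8, 1, 2, 1, 1]
append vec[3]+vec[1] = 2+8 = 10 → [0, 8, 1, 2, 1, 1, 10]
vec[-4] = vec[5]-vec[0] = 1-0 = 1 → [0, 8, 1, 1, 1, 1, 10]
append 6 → [0, 8, 1, 1, 1, 1, 10, 6]
vec[-1] = vec[0]+vec[5] = 0+1 = 1 → [0, 8, 1, 1, 1, 1, 10, 1]
sum = 23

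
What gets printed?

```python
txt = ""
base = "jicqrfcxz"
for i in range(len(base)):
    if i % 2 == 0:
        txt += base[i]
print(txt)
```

i=0: add 'j' → 'j'
i=1: skip
i=2: add 'c' → 'jc'
i=3: skip
i=4: add 'r' → 'jcr'
i=5: skip
i=6: add 'c' → 'jcrc'
i=7: skip
i=8: add 'z' → 'jcrcz'

jcrcz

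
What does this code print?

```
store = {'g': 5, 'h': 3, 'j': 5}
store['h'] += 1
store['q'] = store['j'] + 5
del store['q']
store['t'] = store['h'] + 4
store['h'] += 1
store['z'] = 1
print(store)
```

store['h'] = 3+1 = 4 → {'g': 5, 'h': 4, 'j': 5}
store['q'] = store['j']+5 = 10 → {'g': 5, 'h': 4, 'j': 5, 'q': 10}
del 'q' → {'g': 5, 'h': 4, 'j': 5}
store['t'] = store['h']+4 = 8 → {'g': 5, 'h': 4, 'j': 5, 't': 8}
store['h'] = 4+1 = 5 → {'g': 5, 'h': 5, 'j': 5, 't': 8}
store['z'] = 1 → {'g': 5, 'h': 5, 'j': 5, 't': 8, 'z': 1}

{'g': 5, 'h': 5, 'j': 5, 't': 8, 'z': 1}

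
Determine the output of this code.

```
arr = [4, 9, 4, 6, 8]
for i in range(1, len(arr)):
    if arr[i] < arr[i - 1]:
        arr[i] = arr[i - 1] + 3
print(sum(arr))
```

58

i=1: 9>=4, unchanged → [4, 9, 4, 6, 8]
i=2: 4<9, arr[2] = 9+3 = 12 → [4, 9, 12, 6, 8]
i=3: 6<12, arr[3] = 12+3 = 15 → [4, 9, 12, 15, 8]
i=4: 8<15, arr[4] = 15+3 = 18 → [4, 9, 12, 15, 18]
sum = 58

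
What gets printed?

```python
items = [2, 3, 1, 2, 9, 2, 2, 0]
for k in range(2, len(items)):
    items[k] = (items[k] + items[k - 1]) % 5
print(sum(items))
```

k=2: items[2] = (1+3)%5 = 4 → [2, 3, 4, 2, 9, 2, 2, 0]
k=3: items[3] = (2+4)%5 = 1 → [2, 3, 4, 1, 9, 2, 2, 0]
k=4: items[4] = (9+1)%5 = 0 → [2, 3, 4, 1, 0, 2, 2, 0]
k=5: items[5] = (2+0)%5 = 2 → [2, 3, 4, 1, 0, 2, 2, 0]
k=6: items[6] = (2+2)%5 = 4 → [2, 3, 4, 1, 0, 2, 4, 0]
k=7: items[7] = (0+4)%5 = 4 → [2, 3, 4, 1, 0, 2, 4, 4]
sum = 20

20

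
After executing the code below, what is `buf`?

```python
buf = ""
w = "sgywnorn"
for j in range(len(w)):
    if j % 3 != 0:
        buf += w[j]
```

'gynon'

j=0: skip
j=1: add 'g' → 'g'
j=2: add 'y' → 'gy'
j=3: skip
j=4: add 'n' → 'gyn'
j=5: add 'o' → 'gyno'
j=6: skip
j=7: add 'n' → 'gynon'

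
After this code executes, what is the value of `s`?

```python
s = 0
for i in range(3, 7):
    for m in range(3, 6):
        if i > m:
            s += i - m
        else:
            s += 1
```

16

i=3,m=3: not 3>3, s = 0+1 = 1
i=3,m=4: not 3>4, s = 1+1 = 2
i=3,m=5: not 3>5, s = 2+1 = 3
i=4,m=3: 4>3, s = 3+1 = 4
i=4,m=4: not 4>4, s = 4+1 = 5
i=4,m=5: not 4>5, s = 5+1 = 6
i=5,m=3: 5>3, s = 6+2 = 8
i=5,m=4: 5>4, s = 8+1 = 9
i=5,m=5: not 5>5, s = 9+1 = 10
i=6,m=3: 6>3, s = 10+3 = 13
i=6,m=4: 6>4, s = 13+2 = 15
i=6,m=5: 6>5, s = 15+1 = 16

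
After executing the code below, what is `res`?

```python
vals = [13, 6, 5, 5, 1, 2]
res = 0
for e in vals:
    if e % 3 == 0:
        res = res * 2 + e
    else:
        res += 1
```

e=13: not %3==0, res = 0+1 = 1
e=6: %3==0, res = 1*2+6 = 8
e=5: not %3==0, res = 8+1 = 9
e=5: not %3==0, res = 9+1 = 10
e=1: not %3==0, res = 10+1 = 11
e=2: not %3==0, res = 11+1 = 12

12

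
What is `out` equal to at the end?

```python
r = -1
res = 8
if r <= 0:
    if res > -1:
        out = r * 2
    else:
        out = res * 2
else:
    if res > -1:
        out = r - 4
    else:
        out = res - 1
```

-2

r=-1, res=8
r <= 0 is True; res > -1 is True
→ out = r * 2 = -2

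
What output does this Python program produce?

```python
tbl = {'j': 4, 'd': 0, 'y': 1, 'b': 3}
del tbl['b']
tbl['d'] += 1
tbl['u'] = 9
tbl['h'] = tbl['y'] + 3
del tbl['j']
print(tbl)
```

{'d': 1, 'y': 1, 'u': 9, 'h': 4}

del 'b' → {'j': 4, 'd': 0, 'y': 1}
tbl['d'] = 0+1 = 1 → {'j': 4, 'd': 1, 'y': 1}
tbl['u'] = 9 → {'j': 4, 'd': 1, 'y': 1, 'u': 9}
tbl['h'] = tbl['y']+3 = 4 → {'j': 4, 'd': 1, 'y': 1, 'u': 9, 'h': 4}
del 'j' → {'d': 1, 'y': 1, 'u': 9, 'h': 4}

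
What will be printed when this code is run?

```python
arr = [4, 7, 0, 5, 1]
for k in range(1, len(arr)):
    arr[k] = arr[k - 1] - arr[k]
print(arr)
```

[4, -3, -3, -8, -9]

k=1: arr[1] = 4-7 = -3 → [4, -3, 0, 5, 1]
k=2: arr[2] = (-3)-0 = -3 → [4, -3, -3, 5, 1]
k=3: arr[3] = (-3)-5 = -8 → [4, -3, -3, -8, 1]
k=4: arr[4] = (-8)-1 = -9 → [4, -3, -3, -8, -9]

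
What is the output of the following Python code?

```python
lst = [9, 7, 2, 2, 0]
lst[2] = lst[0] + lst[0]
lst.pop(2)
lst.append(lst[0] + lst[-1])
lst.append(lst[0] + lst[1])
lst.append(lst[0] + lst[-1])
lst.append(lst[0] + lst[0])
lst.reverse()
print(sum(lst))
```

lst[2] = lst[0]+lst[0] = 9+9 = 18 → [9, 7, 18, 2, 0]
pop(2) removes 18 → [9, 7, 2, 0]
append lst[0]+lst[-1] = 9+0 = 9 → [9, 7, 2, 0, 9]
append lst[0]+lst[1] = 9+7 = 16 → [9, 7, 2, 0, 9, 16]
append lst[0]+lst[-1] = 9+16 = 25 → [9, 7, 2, 0, 9, 16, 25]
append lst[0]+lst[0] = 9+9 = 18 → [9, 7, 2, 0, 9, 16, 25, 18]
reverse → [18, 25, 16, 9, 0, 2, 7, 9]
sum = 86

86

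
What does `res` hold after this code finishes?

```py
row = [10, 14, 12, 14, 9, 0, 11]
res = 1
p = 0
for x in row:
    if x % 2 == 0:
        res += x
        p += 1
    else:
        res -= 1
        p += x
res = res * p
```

x=10: even, res = 1+10 = 11; p=1
x=14: even, res = 11+14 = 25; p=2
x=12: even, res = 25+12 = 37; p=3
x=14: even, res = 37+14 = 51; p=4
x=9: not even, res = 51-1 = 50; p=13
x=0: even, res = 50+0 = 50; p=14
x=11: not even, res = 50-1 = 49; p=25
res*p = 49*25 = 1225

1225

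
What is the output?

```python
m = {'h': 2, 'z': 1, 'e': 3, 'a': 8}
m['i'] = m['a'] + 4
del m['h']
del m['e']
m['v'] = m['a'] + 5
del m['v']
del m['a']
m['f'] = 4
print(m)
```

{'z': 1, 'i': 12, 'f': 4}

m['i'] = m['a']+4 = 12 → {'h': 2, 'z': 1, 'e': 3, 'a': 8, 'i': 12}
del 'h' → {'z': 1, 'e': 3, 'a': 8, 'i': 12}
del 'e' → {'z': 1, 'a': 8, 'i': 12}
m['v'] = m['a']+5 = 13 → {'z': 1, 'a': 8, 'i': 12, 'v': 13}
del 'v' → {'z': 1, 'a': 8, 'i': 12}
del 'a' → {'z': 1, 'i': 12}
m['f'] = 4 → {'z': 1, 'i': 12, 'f': 4}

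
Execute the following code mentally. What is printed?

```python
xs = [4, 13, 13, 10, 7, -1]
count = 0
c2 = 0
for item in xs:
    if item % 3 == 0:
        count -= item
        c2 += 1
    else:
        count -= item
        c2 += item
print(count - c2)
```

-92

item=4: not %3==0, count = 0-4 = -4; c2=4
item=13: not %3==0, count = (-4)-13 = -17; c2=17
item=13: not %3==0, count = (-17)-13 = -30; c2=30
item=10: not %3==0, count = (-30)-10 = -40; c2=40
item=7: not %3==0, count = (-40)-7 = -47; c2=47
item=-1: not %3==0, count = (-47)-(-1) = -46; c2=46
count-c2 = (-46)-46 = -92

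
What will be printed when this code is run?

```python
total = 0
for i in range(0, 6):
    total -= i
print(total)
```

-15

i=0: total = 0-0 = 0
i=1: total = 0-1 = -1
i=2: total = (-1)-2 = -3
i=3: total = (-3)-3 = -6
i=4: total = (-6)-4 = -10
i=5: total = (-10)-5 = -15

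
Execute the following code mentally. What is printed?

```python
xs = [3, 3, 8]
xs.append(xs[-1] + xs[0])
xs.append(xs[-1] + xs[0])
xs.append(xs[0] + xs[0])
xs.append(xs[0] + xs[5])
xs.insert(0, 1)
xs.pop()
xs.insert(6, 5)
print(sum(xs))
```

51

append xs[-1]+xs[0] = 8+3 = 11 → [3, 3, 8, 11]
append xs[-1]+xs[0] = 11+3 = 14 → [3, 3, 8, 11, 14]
append xs[0]+xs[0] = 3+3 = 6 → [3, 3, 8, 11, 14, 6]
append xs[0]+xs[5] = 3+6 = 9 → [3, 3, 8, 11, 14, 6, 9]
insert 1 at 0 → [1, 3, 3, 8, 11, 14, 6, 9]
pop() removes 9 → [1, 3, 3, 8, 11, 14, 6]
insert 5 at 6 → [1, 3, 3, 8, 11, 14, 5, 6]
sum = 51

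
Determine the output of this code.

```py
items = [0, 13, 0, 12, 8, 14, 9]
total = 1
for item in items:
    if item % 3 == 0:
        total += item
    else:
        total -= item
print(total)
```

-13

item=0: %3==0, total = 1+0 = 1
item=13: not %3==0, total = 1-13 = -12
item=0: %3==0, total = (-12)+0 = -12
item=12: %3==0, total = (-12)+12 = 0
item=8: not %3==0, total = 0-8 = -8
item=14: not %3==0, total = (-8)-14 = -22
item=9: %3==0, total = (-22)+9 = -13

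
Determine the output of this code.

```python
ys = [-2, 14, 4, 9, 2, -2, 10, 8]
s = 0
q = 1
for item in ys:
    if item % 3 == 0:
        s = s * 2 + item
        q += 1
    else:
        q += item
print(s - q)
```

-27

item=-2: not %3==0; q=-1
item=14: not %3==0; q=13
item=4: not %3==0; q=17
item=9: %3==0, s = 0*2+9 = 9; q=18
item=2: not %3==0; q=20
item=-2: not %3==0; q=18
item=10: not %3==0; q=28
item=8: not %3==0; q=36
s-q = 9-36 = -27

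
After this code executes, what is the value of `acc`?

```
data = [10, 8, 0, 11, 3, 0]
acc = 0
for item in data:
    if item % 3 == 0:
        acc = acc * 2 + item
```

6

item=10: not %3==0
item=8: not %3==0
item=0: %3==0, acc = 0*2+0 = 0
item=11: not %3==0
item=3: %3==0, acc = 0*2+3 = 3
item=0: %3==0, acc = 3*2+0 = 6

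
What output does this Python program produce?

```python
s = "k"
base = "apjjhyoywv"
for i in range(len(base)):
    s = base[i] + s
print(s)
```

vwyoyhjjpak

i=0: prepend 'a' → 'ak'
i=1: prepend 'p' → 'pak'
i=2: prepend 'j' → 'jpak'
i=3: prepend 'j' → 'jjpak'
i=4: prepend 'h' → 'hjjpak'
i=5: prepend 'y' → 'yhjjpak'
i=6: prepend 'o' → 'oyhjjpak'
i=7: prepend 'y' → 'yoyhjjpak'
i=8: prepend 'w' → 'wyoyhjjpak'
i=9: prepend 'v' → 'vwyoyhjjpak'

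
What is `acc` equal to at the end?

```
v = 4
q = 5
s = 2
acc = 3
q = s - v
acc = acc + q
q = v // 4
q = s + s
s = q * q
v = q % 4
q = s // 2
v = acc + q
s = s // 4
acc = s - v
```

q = 2-4 = -2
acc = 3+(-2) = 1
q = 4//4 = 1
q = 2+2 = 4
s = 4*4 = 16
v = 4%4 = 0
q = 16//2 = 8
v = 1+8 = 9
s = 16//4 = 4
acc = 4-9 = -5

-5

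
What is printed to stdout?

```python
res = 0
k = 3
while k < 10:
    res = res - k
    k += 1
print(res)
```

-42

k=3: res = 0-3 = -3
k=4: res = (-3)-4 = -7
k=5: res = (-7)-5 = -12
k=6: res = (-12)-6 = -18
k=7: res = (-18)-7 = -25
k=8: res = (-25)-8 = -33
k=9: res = (-33)-9 = -42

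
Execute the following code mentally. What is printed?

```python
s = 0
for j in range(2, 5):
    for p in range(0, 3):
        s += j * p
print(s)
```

j=2,p=0: s = 0+0 = 0
j=2,p=1: s = 0+2 = 2
j=2,p=2: s = 2+4 = 6
j=3,p=0: s = 6+0 = 6
j=3,p=1: s = 6+3 = 9
j=3,p=2: s = 9+6 = 15
j=4,p=0: s = 15+0 = 15
j=4,p=1: s = 15+4 = 19
j=4,p=2: s = 19+8 = 27

27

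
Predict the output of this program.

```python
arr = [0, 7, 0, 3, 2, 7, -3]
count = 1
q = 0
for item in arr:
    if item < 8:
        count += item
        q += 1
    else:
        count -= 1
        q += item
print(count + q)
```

item=0: <8, count = 1+0 = 1; q=1
item=7: <8, count = 1+7 = 8; q=2
item=0: <8, count = 8+0 = 8; q=3
item=3: <8, count = 8+3 = 11; q=4
item=2: <8, count = 11+2 = 13; q=5
item=7: <8, count = 13+7 = 20; q=6
item=-3: <8, count = 20+(-3) = 17; q=7
count+q = 17+7 = 24

24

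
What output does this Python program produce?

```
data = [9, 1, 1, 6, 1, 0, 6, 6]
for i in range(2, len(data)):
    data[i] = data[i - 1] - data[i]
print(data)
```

[9, 1, 0, -6, -7, -7, -13, -19]

i=2: data[2] = 1-1 = 0 → [9, 1, 0, 6, 1, 0, 6, 6]
i=3: data[3] = 0-6 = -6 → [9, 1, 0, -6, 1, 0, 6, 6]
i=4: data[4] = (-6)-1 = -7 → [9, 1, 0, -6, -7, 0, 6, 6]
i=5: data[5] = (-7)-0 = -7 → [9, 1, 0, -6, -7, -7, 6, 6]
i=6: data[6] = (-7)-6 = -13 → [9, 1, 0, -6, -7, -7, -13, 6]
i=7: data[7] = (-13)-6 = -19 → [9, 1, 0, -6, -7, -7, -13, -19]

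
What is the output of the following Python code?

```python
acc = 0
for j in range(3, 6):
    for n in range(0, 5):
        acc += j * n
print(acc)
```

120

j=3,n=0: acc = 0+0 = 0
j=3,n=1: acc = 0+3 = 3
j=3,n=2: acc = 3+6 = 9
j=3,n=3: acc = 9+9 = 18
j=3,n=4: acc = 18+12 = 30
j=4,n=0: acc = 30+0 = 30
j=4,n=1: acc = 30+4 = 34
j=4,n=2: acc = 34+8 = 42
j=4,n=3: acc = 42+12 = 54
j=4,n=4: acc = 54+16 = 70
j=5,n=0: acc = 70+0 = 70
j=5,n=1: acc = 70+5 = 75
j=5,n=2: acc = 75+10 = 85
j=5,n=3: acc = 85+15 = 100
j=5,n=4: acc = 100+20 = 120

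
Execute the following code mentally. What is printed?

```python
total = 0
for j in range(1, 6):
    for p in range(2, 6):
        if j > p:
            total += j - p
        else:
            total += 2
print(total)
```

38

j=1,p=2: not 1>2, total = 0+2 = 2
j=1,p=3: not 1>3, total = 2+2 = 4
j=1,p=4: not 1>4, total = 4+2 = 6
j=1,p=5: not 1>5, total = 6+2 = 8
j=2,p=2: not 2>2, total = 8+2 = 10
j=2,p=3: not 2>3, total = 10+2 = 12
j=2,p=4: not 2>4, total = 12+2 = 14
j=2,p=5: not 2>5, total = 14+2 = 16
j=3,p=2: 3>2, total = 16+1 = 17
j=3,p=3: not 3>3, total = 17+2 = 19
j=3,p=4: not 3>4, total = 19+2 = 21
j=3,p=5: not 3>5, total = 21+2 = 23
j=4,p=2: 4>2, total = 23+2 = 25
j=4,p=3: 4>3, total = 25+1 = 26
j=4,p=4: not 4>4, total = 26+2 = 28
j=4,p=5: not 4>5, total = 28+2 = 30
j=5,p=2: 5>2, total = 30+3 = 33
j=5,p=3: 5>3, total = 33+2 = 35
j=5,p=4: 5>4, total = 35+1 = 36
j=5,p=5: not 5>5, total = 36+2 = 38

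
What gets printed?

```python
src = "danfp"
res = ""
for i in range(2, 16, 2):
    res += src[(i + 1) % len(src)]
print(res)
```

i=2: add src[3]='f' → 'f'
i=4: add src[0]='d' → 'fd'
i=6: add src[2]='n' → 'fdn'
i=8: add src[4]='p' → 'fdnp'
i=10: add src[1]='a' → 'fdnpa'
i=12: add src[3]='f' → 'fdnpaf'
i=14: add src[0]='d' → 'fdnpafd'

fdnpafd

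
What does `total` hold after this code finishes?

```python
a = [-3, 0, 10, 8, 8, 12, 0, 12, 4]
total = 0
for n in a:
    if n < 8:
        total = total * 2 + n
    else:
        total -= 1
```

-38

n=-3: <8, total = 0*2+(-3) = -3
n=0: <8, total = (-3)*2+0 = -6
n=10: not <8, total = (-6)-1 = -7
n=8: not <8, total = (-7)-1 = -8
n=8: not <8, total = (-8)-1 = -9
n=12: not <8, total = (-9)-1 = -10
n=0: <8, total = (-10)*2+0 = -20
n=12: not <8, total = (-20)-1 = -21
n=4: <8, total = (-21)*2+4 = -38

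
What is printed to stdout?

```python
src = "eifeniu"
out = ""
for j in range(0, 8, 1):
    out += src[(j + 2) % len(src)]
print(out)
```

feniueif

j=0: add src[2]='f' → 'f'
j=1: add src[3]='e' → 'fe'
j=2: add src[4]='n' → 'fen'
j=3: add src[5]='i' → 'feni'
j=4: add src[6]='u' → 'feniu'
j=5: add src[0]='e' → 'feniue'
j=6: add src[1]='i' → 'feniuei'
j=7: add src[2]='f' → 'feniueif'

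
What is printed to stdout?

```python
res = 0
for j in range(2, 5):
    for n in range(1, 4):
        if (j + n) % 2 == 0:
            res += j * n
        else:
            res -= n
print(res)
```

j=2,n=1: odd sum, res = 0-1 = -1
j=2,n=2: even sum, res = (-1)+4 = 3
j=2,n=3: odd sum, res = 3-3 = 0
j=3,n=1: even sum, res = 0+3 = 3
j=3,n=2: odd sum, res = 3-2 = 1
j=3,n=3: even sum, res = 1+9 = 10
j=4,n=1: odd sum, res = 10-1 = 9
j=4,n=2: even sum, res = 9+8 = 17
j=4,n=3: odd sum, res = 17-3 = 14

14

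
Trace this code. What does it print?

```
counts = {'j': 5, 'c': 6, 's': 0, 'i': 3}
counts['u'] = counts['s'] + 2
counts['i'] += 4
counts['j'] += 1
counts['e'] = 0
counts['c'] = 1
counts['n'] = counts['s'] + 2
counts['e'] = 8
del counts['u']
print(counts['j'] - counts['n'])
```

4

counts['u'] = counts['s']+2 = 2 → {'j': 5, 'c': 6, 's': 0, 'i': 3, 'u': 2}
counts['i'] = 3+4 = 7 → {'j': 5, 'c': 6, 's': 0, 'i': 7, 'u': 2}
counts['j'] = 5+1 = 6 → {'j': 6, 'c': 6, 's': 0, 'i': 7, 'u': 2}
counts['e'] = 0 → {'j': 6, 'c': 6, 's': 0, 'i': 7, 'u': 2, 'e': 0}
counts['c'] = 1 → {'j': 6, 'c': 1, 's': 0, 'i': 7, 'u': 2, 'e': 0}
counts['n'] = counts['s']+2 = 2 → {'j': 6, 'c': 1, 's': 0, 'i': 7, 'u': 2, 'e': 0, 'n': 2}
counts['e'] = 8 → {'j': 6, 'c': 1, 's': 0, 'i': 7, 'u': 2, 'e': 8, 'n': 2}
del 'u' → {'j': 6, 'c': 1, 's': 0, 'i': 7, 'e': 8, 'n': 2}
counts['j']-counts['n'] = 6-2 = 4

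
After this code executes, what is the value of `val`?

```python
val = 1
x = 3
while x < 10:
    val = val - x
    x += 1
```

-41

x=3: val = 1-3 = -2
x=4: val = (-2)-4 = -6
x=5: val = (-6)-5 = -11
x=6: val = (-11)-6 = -17
x=7: val = (-17)-7 = -24
x=8: val = (-24)-8 = -32
x=9: val = (-32)-9 = -41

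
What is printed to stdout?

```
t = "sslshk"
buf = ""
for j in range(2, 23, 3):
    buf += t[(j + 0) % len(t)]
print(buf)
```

lklklkl

j=2: add t[2]='l' → 'l'
j=5: add t[5]='k' → 'lk'
j=8: add t[2]='l' → 'lkl'
j=11: add t[5]='k' → 'lklk'
j=14: add t[2]='l' → 'lklkl'
j=17: add t[5]='k' → 'lklklk'
j=20: add t[2]='l' → 'lklklkl'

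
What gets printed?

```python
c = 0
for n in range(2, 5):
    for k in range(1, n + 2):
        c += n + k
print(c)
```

69

n=2,k=1: c = 0+3 = 3
n=2,k=2: c = 3+4 = 7
n=2,k=3: c = 7+5 = 12
n=3,k=1: c = 12+4 = 16
n=3,k=2: c = 16+5 = 21
n=3,k=3: c = 21+6 = 27
n=3,k=4: c = 27+7 = 34
n=4,k=1: c = 34+5 = 39
n=4,k=2: c = 39+6 = 45
n=4,k=3: c = 45+7 = 52
n=4,k=4: c = 52+8 = 60
n=4,k=5: c = 60+9 = 69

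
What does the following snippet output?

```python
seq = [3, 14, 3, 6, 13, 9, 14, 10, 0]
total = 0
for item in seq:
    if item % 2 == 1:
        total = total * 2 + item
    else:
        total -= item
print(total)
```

item=3: odd, total = 0*2+3 = 3
item=14: not odd, total = 3-14 = -11
item=3: odd, total = (-11)*2+3 = -19
item=6: not odd, total = (-19)-6 = -25
item=13: odd, total = (-25)*2+13 = -37
item=9: odd, total = (-37)*2+9 = -65
item=14: not odd, total = (-65)-14 = -79
item=10: not odd, total = (-79)-10 = -89
item=0: not odd, total = (-89)-0 = -89

-89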